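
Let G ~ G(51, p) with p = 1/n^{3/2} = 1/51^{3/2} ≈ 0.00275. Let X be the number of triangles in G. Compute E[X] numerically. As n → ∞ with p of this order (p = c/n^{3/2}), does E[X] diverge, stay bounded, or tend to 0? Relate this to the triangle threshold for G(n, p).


Number of potential triangles: C(51, 3) = 20825.
Each occurs with probability p³ ≈ (0.00275)³ ≈ 2.06983e-08.
By linearity: E[X] = C(51, 3)·p³ ≈ 20825 · 2.06983e-08 ≈ 0.000.
Since α = 3/2 > 1, p = c/n^{3/2} = o(1/n) is below the triangle threshold p ~ 1/n. Asymptotically E[X] ~ (c³/6)·n^{3(1−α)} = (1³/6)·n^{-1.5} → 0, so by Markov's inequality G has no triangles w.h.p.

E[X] ≈ 0.000; in regime p = Θ(1/n^{3/2}) E[X] tends to 0 (below the triangle threshold p ~ 1/n).


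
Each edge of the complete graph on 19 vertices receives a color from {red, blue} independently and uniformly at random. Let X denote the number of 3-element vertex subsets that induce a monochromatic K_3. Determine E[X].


Let X = Σ_S X_S over the C(19, 3) = 969 subsets S of size 3, where X_S = 1 if the K_3 on S is monochromatic.
For a fixed S, the K_3 on S has C(3, 2) = 3 edges. P[all 3 edges red] = (1/2)^3, and likewise for blue, so P[monochromatic] = 2·(1/2)^3 = 2^{1 − 3} = 1/4.
By linearity of expectation: E[X] = C(19, 3) · 2^{1 − 3} = 969 · 1/4 = 969/4.
Numerically: E[X] ≈ 242.250000.

E[X] = C(19,3)·2^(1−C(3,2)) = 969/4 ≈ 242.250000.


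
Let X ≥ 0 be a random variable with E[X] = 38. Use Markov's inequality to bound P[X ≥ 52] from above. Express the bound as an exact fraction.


μ = E[X] = 38, a = 52.
Markov: P[X ≥ 52] ≤ μ/a = (38)/52 = 19/26.
Numerically: ≈ 0.731.
(Since a = 52 > μ = 38.000, the bound 19/26 is < 1 and informative.)

P[X ≥ 52] ≤ 19/26 ≈ 0.731.


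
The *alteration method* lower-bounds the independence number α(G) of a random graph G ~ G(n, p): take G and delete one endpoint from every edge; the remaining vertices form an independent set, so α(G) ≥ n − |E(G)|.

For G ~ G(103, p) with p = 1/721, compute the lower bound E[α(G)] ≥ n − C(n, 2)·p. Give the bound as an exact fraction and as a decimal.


E[|E(G)|] = C(103, 2)·p = 5253 · (1/721) = 51/7.
E[α(G)] ≥ n − E[|E(G)|] = 103 − 51/7 = 670/7.
Numerically: ≈ 95.714.
(This is only a lower bound; the true E[α(G)] may be larger.)

E[α(G)] ≥ 670/7 ≈ 95.714.


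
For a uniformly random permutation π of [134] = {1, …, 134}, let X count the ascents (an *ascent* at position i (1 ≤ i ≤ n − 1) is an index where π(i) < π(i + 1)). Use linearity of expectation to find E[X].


Write X = Σ X_I over i = 1, …, 133, with X_I the indicator of one ascent.
There are 133 indicators.
For each fixed i, the pair (π(i), π(i+1)) is a uniformly random ordered pair of distinct values from {1, …, 134}; by symmetry P[π(i) < π(i+1)] = 1/2.
By linearity: E[X] = 133 · (1/2) = (134 − 1) · (1/2) = 133/2 ≈ 66.50000.

E[X] = 133/2 = 66.50000.


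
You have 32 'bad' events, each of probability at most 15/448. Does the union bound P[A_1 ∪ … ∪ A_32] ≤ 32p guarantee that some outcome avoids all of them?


Union bound: P[∪_{i=1}^{32} A_i] ≤ Σ_i P[A_i] ≤ 32·p = 32·(15/448) = 15/14.
Numerically: 15/14 ≈ 1.0714286.
Is 15/14 < 1? NO.
Since the bound 15/14 is ≥ 1, the union bound is uninformative here; it does NOT by itself certify existence.

32·p = 15/14 ≈ 1.0714286; existence NOT certified by the union bound.


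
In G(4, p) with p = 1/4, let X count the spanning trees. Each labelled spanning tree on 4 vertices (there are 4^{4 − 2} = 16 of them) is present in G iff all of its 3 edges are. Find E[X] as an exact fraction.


K_4 has 4^{4 − 2} = 16 labelled spanning trees.
For each such spanning tree H, let X_H = 1 if all 3 edges of H are present in G. Then P[X_H = 1] = p^{3} = (1/4)^{3} = 1/64.
By linearity: E[X] = Σ_H E[X_H] = 16 · p^{3} = 16 · 1/64 = 1/4.
Numerically: E[X] ≈ 0.25.

E[X] = 16 · (1/4)^{3} = 1/4 ≈ 0.25.


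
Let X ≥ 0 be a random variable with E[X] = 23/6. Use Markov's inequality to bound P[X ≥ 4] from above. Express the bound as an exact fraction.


μ = E[X] = 23/6, a = 4.
Markov: P[X ≥ 4] ≤ μ/a = (23/6)/4 = 23/24.
Numerically: ≈ 0.958.
(Since a = 4 > μ = 3.833, the bound 23/24 is < 1 and informative.)

P[X ≥ 4] ≤ 23/24 ≈ 0.958.


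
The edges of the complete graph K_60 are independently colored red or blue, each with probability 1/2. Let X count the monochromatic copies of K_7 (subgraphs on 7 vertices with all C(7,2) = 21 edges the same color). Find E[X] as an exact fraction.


Let X = Σ_S X_S over the C(60, 7) = 386206920 subsets S of size 7, where X_S = 1 if the K_7 on S is monochromatic.
For a fixed S, the K_7 on S has C(7, 2) = 21 edges. P[all 21 edges red] = (1/2)^21, and likewise for blue, so P[monochromatic] = 2·(1/2)^21 = 2^{1 − 21} = 1/1048576.
Summing: E[X] = C(60, 7) · 2^{1 − 21} = 386206920 · 1/1048576 = 48275865/131072.
Numerically: E[X] ≈ 368.3156.

E[X] = C(60,7)·2^(1−C(7,2)) = 48275865/131072 ≈ 368.3156.


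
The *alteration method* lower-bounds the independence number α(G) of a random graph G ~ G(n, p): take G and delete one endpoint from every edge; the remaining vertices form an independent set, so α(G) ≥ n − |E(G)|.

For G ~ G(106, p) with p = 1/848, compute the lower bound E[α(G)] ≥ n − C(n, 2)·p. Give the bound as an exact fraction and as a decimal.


E[|E(G)|] = C(106, 2)·p = 5565 · (1/848) = 105/16.
E[α(G)] ≥ n − E[|E(G)|] = 106 − 105/16 = 1591/16.
Numerically: ≈ 99.438.
(This is only a lower bound; the true E[α(G)] may be larger.)

E[α(G)] ≥ 1591/16 ≈ 99.438.


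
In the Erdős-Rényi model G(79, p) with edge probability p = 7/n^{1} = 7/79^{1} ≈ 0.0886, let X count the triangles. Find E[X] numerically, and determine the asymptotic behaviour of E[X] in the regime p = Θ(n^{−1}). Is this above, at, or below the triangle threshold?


Number of potential triangles: C(79, 3) = 79079.
Each occurs with probability p³ ≈ (0.0886)³ ≈ 6.95685e-04.
By linearity: E[X] = C(79, 3)·p³ ≈ 79079 · 6.95685e-04 ≈ 55.014.
Here α = 1, so p = 7/n is exactly at the triangle threshold p ~ 1/n. Asymptotically E[X] → c³/6 = 7³/6 = 343/6 ≈ 57.167, a bounded constant. In this regime the triangle count is asymptotically Poisson(c³/6).

E[X] ≈ 55.014; in regime p = Θ(1/n^{1}) E[X] stays bounded (at the triangle threshold p ~ 1/n).


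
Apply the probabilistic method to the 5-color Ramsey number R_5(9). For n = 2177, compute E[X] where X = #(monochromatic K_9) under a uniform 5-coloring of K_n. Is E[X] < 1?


E[X] = C(2177, 9) · 5^{1 − 36} = 2976951400847999984172400 · 5^{−35} = 2976951400847999984172400/2910383045673370361328125.
As a reduced fraction: E[X] = 119078056033919999366896/116415321826934814453125 ≈ 1.0228727.
Is E[X] < 1? NO.
Since E[X] ≥ 1, the first-moment bound is inconclusive at n = 2177; it does NOT by itself certify R_5(9) > 2177.

E[X] = 119078056033919999366896/116415321826934814453125 ≈ 1.0228727; E[X] ≥ 1; first-moment method inconclusive here.


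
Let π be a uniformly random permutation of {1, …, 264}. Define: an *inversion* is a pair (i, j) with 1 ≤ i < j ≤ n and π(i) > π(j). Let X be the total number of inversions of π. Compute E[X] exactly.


Write X = Σ X_I over the C(264, 2) = 34716 pairs i < j, with X_I the indicator of one inversion.
There are 34716 indicators.
For each fixed pair i < j, the values π(i) and π(j) are two distinct elements of {1, …, 264} in uniformly random order; by symmetry P[π(i) > π(j)] = 1/2.
By linearity: E[X] = 34716 · (1/2) = C(264, 2) · (1/2) = 34716/2 = 17358 ≈ 17358.00000.

E[X] = 17358 = 17358.00000.


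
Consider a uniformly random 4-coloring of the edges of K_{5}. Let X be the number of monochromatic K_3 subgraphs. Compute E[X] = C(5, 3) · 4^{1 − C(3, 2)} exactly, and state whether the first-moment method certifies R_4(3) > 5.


E[X] = C(5, 3) · 4^{1 − 3} = 10 · 4^{−2} = 10/16.
As a reduced fraction: E[X] = 5/8 ≈ 0.6250.
Is E[X] < 1? YES.
Since E[X] < 1, there exists a 4-coloring of K_{5} with no monochromatic K_3; hence R_4(3) > 5.

E[X] = 5/8 ≈ 0.6250; E[X] < 1, so R_4(3) > 5.


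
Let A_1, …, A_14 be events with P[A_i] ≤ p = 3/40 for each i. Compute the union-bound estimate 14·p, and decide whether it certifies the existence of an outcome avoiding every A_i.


Union bound: P[∪_{i=1}^{14} A_i] ≤ Σ_i P[A_i] ≤ 14·p = 14·(3/40) = 21/20.
Numerically: 21/20 ≈ 1.05000.
Is 21/20 < 1? NO.
Since the bound 21/20 is ≥ 1, the union bound is uninformative here; it does NOT by itself certify existence.

14·p = 21/20 ≈ 1.05000; existence NOT certified by the union bound.


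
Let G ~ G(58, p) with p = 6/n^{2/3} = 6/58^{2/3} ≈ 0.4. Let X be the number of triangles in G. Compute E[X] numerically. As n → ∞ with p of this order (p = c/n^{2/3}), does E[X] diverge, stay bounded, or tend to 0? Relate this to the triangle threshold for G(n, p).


Number of potential triangles: C(58, 3) = 30856.
Each occurs with probability p³ ≈ (0.4)³ ≈ 6.42093e-02.
By linearity: E[X] = C(58, 3)·p³ ≈ 30856 · 6.42093e-02 ≈ 1981.241.
Since α = 2/3 < 1, p = c/n^{2/3} ≫ 1/n is above the triangle threshold p ~ 1/n. Asymptotically E[X] ~ (c³/6)·n^{3(1−α)} = (6³/6)·n^{1} → ∞; triangles are abundant w.h.p.

E[X] ≈ 1981.241; in regime p = Θ(1/n^{2/3}) E[X] diverges (above the triangle threshold p ~ 1/n).


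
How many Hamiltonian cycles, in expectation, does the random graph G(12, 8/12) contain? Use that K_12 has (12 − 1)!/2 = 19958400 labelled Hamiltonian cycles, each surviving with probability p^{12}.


K_12 has (12 − 1)!/2 = 19958400 labelled Hamiltonian cycles.
For each such Hamiltonian cycle H, let X_H = 1 if all 12 edges of H are present in G. Then P[X_H = 1] = p^{12} = (2/3)^{12} = 4096/531441.
By linearity of expectation: E[X] = Σ_H E[X_H] = 19958400 · p^{12} = 19958400 · 4096/531441 = 1009254400/6561.
Numerically: E[X] ≈ 1.5383e+05.

E[X] = 19958400 · (2/3)^{12} = 1009254400/6561 ≈ 1.5383e+05.


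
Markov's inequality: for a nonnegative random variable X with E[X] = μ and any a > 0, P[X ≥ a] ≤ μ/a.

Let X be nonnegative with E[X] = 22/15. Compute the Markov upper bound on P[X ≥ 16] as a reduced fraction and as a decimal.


μ = E[X] = 22/15, a = 16.
Markov: P[X ≥ 16] ≤ μ/a = (22/15)/16 = 11/120.
Numerically: ≈ 0.092.
(Since a = 16 > μ = 1.467, the bound 11/120 is < 1 and informative.)

P[X ≥ 16] ≤ 11/120 ≈ 0.092.


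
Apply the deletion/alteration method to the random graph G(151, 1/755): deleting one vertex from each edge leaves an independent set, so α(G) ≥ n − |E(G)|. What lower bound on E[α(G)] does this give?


E[|E(G)|] = C(151, 2)·p = 11325 · (1/755) = 15.
E[α(G)] ≥ n − E[|E(G)|] = 151 − 15 = 136.
Numerically: ≈ 136.000000.
(This is only a lower bound; the true E[α(G)] may be larger.)

E[α(G)] ≥ 136 ≈ 136.000000.


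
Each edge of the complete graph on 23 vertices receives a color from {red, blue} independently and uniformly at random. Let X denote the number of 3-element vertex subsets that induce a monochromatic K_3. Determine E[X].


Let X = Σ_S X_S over the C(23, 3) = 1771 subsets S of size 3, where X_S = 1 if the K_3 on S is monochromatic.
For a fixed S, the K_3 on S has C(3, 2) = 3 edges. P[all 3 edges red] = (1/2)^3, and likewise for blue, so P[monochromatic] = 2·(1/2)^3 = 2^{1 − 3} = 1/4.
By linearity: E[X] = C(23, 3) · 2^{1 − 3} = 1771 · 1/4 = 1771/4.
Numerically: E[X] ≈ 442.7500.

E[X] = C(23,3)·2^(1−C(3,2)) = 1771/4 ≈ 442.7500.


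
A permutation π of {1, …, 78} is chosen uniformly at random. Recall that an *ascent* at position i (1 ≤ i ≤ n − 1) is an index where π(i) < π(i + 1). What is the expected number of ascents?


Write X = Σ X_I over i = 1, …, 77, with X_I the indicator of one ascent.
There are 77 indicators.
For each fixed i, the pair (π(i), π(i+1)) is a uniformly random ordered pair of distinct values from {1, …, 78}; by symmetry P[π(i) < π(i+1)] = 1/2.
By linearity: E[X] = 77 · (1/2) = (78 − 1) · (1/2) = 77/2 ≈ 38.5000.

E[X] = 77/2 = 38.5000.


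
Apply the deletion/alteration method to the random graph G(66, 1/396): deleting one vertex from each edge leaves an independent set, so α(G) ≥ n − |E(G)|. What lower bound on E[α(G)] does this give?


E[|E(G)|] = C(66, 2)·p = 2145 · (1/396) = 65/12.
E[α(G)] ≥ n − E[|E(G)|] = 66 − 65/12 = 727/12.
Numerically: ≈ 60.58333.
(This is only a lower bound; the true E[α(G)] may be larger.)

E[α(G)] ≥ 727/12 ≈ 60.58333.


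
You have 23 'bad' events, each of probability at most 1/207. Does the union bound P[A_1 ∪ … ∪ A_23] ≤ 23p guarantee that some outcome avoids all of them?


Union bound: P[∪_{i=1}^{23} A_i] ≤ Σ_i P[A_i] ≤ 23·p = 23·(1/207) = 1/9.
Numerically: 1/9 ≈ 0.1111.
Is 1/9 < 1? YES.
Since P[∪ A_i] ≤ 1/9 < 1, the complement has P[∩ A_i^c] ≥ 1 − 1/9 = 8/9 > 0, so some outcome avoids every A_i.

23·p = 1/9 ≈ 0.1111; existence CERTIFIED by the union bound.


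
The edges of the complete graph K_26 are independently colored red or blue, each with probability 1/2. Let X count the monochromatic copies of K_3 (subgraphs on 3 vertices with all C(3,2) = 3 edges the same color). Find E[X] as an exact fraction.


Let X = Σ_S X_S over the C(26, 3) = 2600 subsets S of size 3, where X_S = 1 if the K_3 on S is monochromatic.
For a fixed S, the K_3 on S has C(3, 2) = 3 edges. P[all 3 edges red] = (1/2)^3, and likewise for blue, so P[monochromatic] = 2·(1/2)^3 = 2^{1 − 3} = 1/4.
Summing: E[X] = C(26, 3) · 2^{1 − 3} = 2600 · 1/4 = 650.
Numerically: E[X] ≈ 650.00000.

E[X] = C(26,3)·2^(1−C(3,2)) = 650 ≈ 650.00000.


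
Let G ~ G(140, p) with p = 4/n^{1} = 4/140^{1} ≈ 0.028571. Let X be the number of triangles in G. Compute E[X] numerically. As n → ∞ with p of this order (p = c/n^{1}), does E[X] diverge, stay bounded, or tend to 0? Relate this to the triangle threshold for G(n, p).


Number of potential triangles: C(140, 3) = 447580.
Each occurs with probability p³ ≈ (0.028571)³ ≈ 2.3323615e-05.
By linearity: E[X] = C(140, 3)·p³ ≈ 447580 · 2.3323615e-05 ≈ 10.43918.
Here α = 1, so p = 4/n is exactly at the triangle threshold p ~ 1/n. Asymptotically E[X] → c³/6 = 4³/6 = 32/3 ≈ 10.66667, a bounded constant. In this regime the triangle count is asymptotically Poisson(c³/6).

E[X] ≈ 10.43918; in regime p = Θ(1/n^{1}) E[X] stays bounded (at the triangle threshold p ~ 1/n).


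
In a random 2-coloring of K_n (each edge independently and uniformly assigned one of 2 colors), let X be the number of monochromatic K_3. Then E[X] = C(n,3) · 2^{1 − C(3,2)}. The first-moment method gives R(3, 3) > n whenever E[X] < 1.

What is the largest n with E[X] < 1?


We need C(n, 3) · 2^{1 − 3} < 1, i.e. C(n, 3) < 2^{3 − 1} = 4.
Check values of n near the boundary:
  n = 3: C(3, 3) = 1; 1 < 4? YES
  n = 4: C(4, 3) = 4; 4 < 4? NO
  n = 5: C(5, 3) = 10; 10 < 4? NO
  n = 6: C(6, 3) = 20; 20 < 4? NO
The largest n with C(n, 3) < 4 is n = 3 (where E[X] = 1/4 ≈ 0.2500). Hence R(3, 3) > 3, i.e. R(3, 3) ≥ 4.

Largest n = 3; hence R(3, 3) > 3.


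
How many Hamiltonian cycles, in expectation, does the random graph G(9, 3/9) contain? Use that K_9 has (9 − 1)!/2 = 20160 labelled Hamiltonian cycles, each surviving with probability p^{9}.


K_9 has (9 − 1)!/2 = 20160 labelled Hamiltonian cycles.
For each such Hamiltonian cycle H, let X_H = 1 if all 9 edges of H are present in G. Then P[X_H = 1] = p^{9} = (1/3)^{9} = 1/19683.
Summing the indicators: E[X] = Σ_H E[X_H] = 20160 · p^{9} = 20160 · 1/19683 = 2240/2187.
Numerically: E[X] ≈ 1.02423.

E[X] = 20160 · (1/3)^{9} = 2240/2187 ≈ 1.02423.


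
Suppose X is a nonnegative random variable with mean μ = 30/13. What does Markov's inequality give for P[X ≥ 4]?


μ = E[X] = 30/13, a = 4.
Markov: P[X ≥ 4] ≤ μ/a = (30/13)/4 = 15/26.
Numerically: ≈ 0.577.
(Since a = 4 > μ = 2.308, the bound 15/26 is < 1 and informative.)

P[X ≥ 4] ≤ 15/26 ≈ 0.577.


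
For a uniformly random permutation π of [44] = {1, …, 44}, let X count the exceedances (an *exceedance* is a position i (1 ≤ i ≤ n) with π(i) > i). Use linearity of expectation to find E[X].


Write X = Σ_{i=1}^{44} X_i, where X_i = 1_{π(i) > i}.
For each fixed i, π(i) is uniform over {1, …, 44} (marginal of a uniform permutation), so P[π(i) > i] = (n − i)/n. Summing: Σ_{i=1}^{44} (n − i)/n = (0 + 1 + … + 43)/44 = 44(44 − 1)/(2·44) = (44 − 1)/2.
Hence E[X] = Σ_{i=1}^{44} (44 − i)/44 = 43/2 ≈ 21.50000.

E[X] = 43/2 = 21.50000.


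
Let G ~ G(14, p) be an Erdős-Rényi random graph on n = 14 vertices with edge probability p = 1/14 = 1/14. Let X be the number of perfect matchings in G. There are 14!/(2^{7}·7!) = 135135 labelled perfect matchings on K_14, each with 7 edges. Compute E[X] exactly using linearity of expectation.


K_14 has 14!/(2^{7}·7!) = 135135 labelled perfect matchings.
For each such perfect matching H, let X_H = 1 if all 7 edges of H are present in G. Then P[X_H = 1] = p^{7} = (1/14)^{7} = 1/105413504.
By linearity of expectation: E[X] = Σ_H E[X_H] = 135135 · p^{7} = 135135 · 1/105413504 = 19305/15059072.
Numerically: E[X] ≈ 0.001282.

E[X] = 135135 · (1/14)^{7} = 19305/15059072 ≈ 0.001282.


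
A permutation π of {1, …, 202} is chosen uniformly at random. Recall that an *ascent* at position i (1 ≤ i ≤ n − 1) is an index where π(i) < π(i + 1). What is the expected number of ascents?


Write X = Σ X_I over i = 1, …, 201, with X_I the indicator of one ascent.
There are 201 indicators.
For each fixed i, the pair (π(i), π(i+1)) is a uniformly random ordered pair of distinct values from {1, …, 202}; by symmetry P[π(i) < π(i+1)] = 1/2.
By linearity: E[X] = 201 · (1/2) = (202 − 1) · (1/2) = 201/2 ≈ 100.500.

E[X] = 201/2 = 100.500.


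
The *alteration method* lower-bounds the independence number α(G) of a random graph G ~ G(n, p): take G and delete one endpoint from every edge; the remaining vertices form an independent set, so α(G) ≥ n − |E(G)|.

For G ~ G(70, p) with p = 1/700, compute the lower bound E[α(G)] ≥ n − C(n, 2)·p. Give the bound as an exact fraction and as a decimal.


E[|E(G)|] = C(70, 2)·p = 2415 · (1/700) = 69/20.
E[α(G)] ≥ n − E[|E(G)|] = 70 − 69/20 = 1331/20.
Numerically: ≈ 66.550000.
(This is only a lower bound; the true E[α(G)] may be larger.)

E[α(G)] ≥ 1331/20 ≈ 66.550000.


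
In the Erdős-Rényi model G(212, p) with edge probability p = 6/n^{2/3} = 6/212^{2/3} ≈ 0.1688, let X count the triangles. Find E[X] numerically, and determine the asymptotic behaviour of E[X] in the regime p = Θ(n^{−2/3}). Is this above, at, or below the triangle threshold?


Number of potential triangles: C(212, 3) = 1565620.
Each occurs with probability p³ ≈ (0.1688)³ ≈ 4.805981e-03.
By linearity: E[X] = C(212, 3)·p³ ≈ 1565620 · 4.805981e-03 ≈ 7524.3396.
Since α = 2/3 < 1, p = c/n^{2/3} ≫ 1/n is above the triangle threshold p ~ 1/n. Asymptotically E[X] ~ (c³/6)·n^{3(1−α)} = (6³/6)·n^{1} → ∞; triangles are abundant w.h.p.

E[X] ≈ 7524.3396; in regime p = Θ(1/n^{2/3}) E[X] diverges (above the triangle threshold p ~ 1/n).


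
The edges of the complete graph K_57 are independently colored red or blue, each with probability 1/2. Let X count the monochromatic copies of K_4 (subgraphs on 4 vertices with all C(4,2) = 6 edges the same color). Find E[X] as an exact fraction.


Let X = Σ_S X_S over the C(57, 4) = 395010 subsets S of size 4, where X_S = 1 if the K_4 on S is monochromatic.
For a fixed S, the K_4 on S has C(4, 2) = 6 edges. P[all 6 edges red] = (1/2)^6, and likewise for blue, so P[monochromatic] = 2·(1/2)^6 = 2^{1 − 6} = 1/32.
By linearity: E[X] = C(57, 4) · 2^{1 − 6} = 395010 · 1/32 = 197505/16.
Numerically: E[X] ≈ 12344.0625.

E[X] = C(57,4)·2^(1−C(4,2)) = 197505/16 ≈ 12344.0625.


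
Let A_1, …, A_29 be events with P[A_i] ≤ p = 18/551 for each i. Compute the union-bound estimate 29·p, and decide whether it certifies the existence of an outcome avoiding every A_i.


Union bound: P[∪_{i=1}^{29} A_i] ≤ Σ_i P[A_i] ≤ 29·p = 29·(18/551) = 18/19.
Numerically: 18/19 ≈ 0.94737.
Is 18/19 < 1? YES.
Since P[∪ A_i] ≤ 18/19 < 1, the complement has P[∩ A_i^c] ≥ 1 − 18/19 = 1/19 > 0, so some outcome avoids every A_i.

29·p = 18/19 ≈ 0.94737; existence CERTIFIED by the union bound.


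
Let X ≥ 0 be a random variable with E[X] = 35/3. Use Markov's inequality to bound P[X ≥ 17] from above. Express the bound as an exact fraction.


μ = E[X] = 35/3, a = 17.
Markov: P[X ≥ 17] ≤ μ/a = (35/3)/17 = 35/51.
Numerically: ≈ 0.686.
(Since a = 17 > μ = 11.667, the bound 35/51 is < 1 and informative.)

P[X ≥ 17] ≤ 35/51 ≈ 0.686.


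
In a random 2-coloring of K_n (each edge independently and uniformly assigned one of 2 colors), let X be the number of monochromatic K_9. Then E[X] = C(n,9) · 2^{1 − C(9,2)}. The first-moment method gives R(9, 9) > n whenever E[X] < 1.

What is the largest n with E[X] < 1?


We need C(n, 9) · 2^{1 − 36} < 1, i.e. C(n, 9) < 2^{36 − 1} = 34359738368.
Check values of n near the boundary:
  n = 60: C(60, 9) = 14783142660; 14783142660 < 34359738368? YES
  n = 61: C(61, 9) = 17341763505; 17341763505 < 34359738368? YES
  n = 62: C(62, 9) = 20286591270; 20286591270 < 34359738368? YES
  n = 63: C(63, 9) = 23667689815; 23667689815 < 34359738368? YES
  n = 64: C(64, 9) = 27540584512; 27540584512 < 34359738368? YES
  n = 65: C(65, 9) = 31966749880; 31966749880 < 34359738368? YES
  n = 66: C(66, 9) = 37014131440; 37014131440 < 34359738368? NO
  n = 67: C(67, 9) = 42757703560; 42757703560 < 34359738368? NO
  n = 68: C(68, 9) = 49280065120; 49280065120 < 34359738368? NO
The largest n with C(n, 9) < 34359738368 is n = 65 (where E[X] = 3995843735/4294967296 ≈ 0.930355). Hence R(9, 9) > 65, i.e. R(9, 9) ≥ 66.

Largest n = 65; hence R(9, 9) > 65.


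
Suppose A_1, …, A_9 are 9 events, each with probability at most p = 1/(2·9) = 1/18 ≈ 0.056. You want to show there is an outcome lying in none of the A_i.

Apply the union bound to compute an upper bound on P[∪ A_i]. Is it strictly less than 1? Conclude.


Union bound: P[∪_{i=1}^{9} A_i] ≤ Σ_i P[A_i] ≤ 9·p = 9·(1/18) = 1/2.
Numerically: 1/2 ≈ 0.500.
Is 1/2 < 1? YES.
Since P[∪ A_i] ≤ 1/2 < 1, the complement has P[∩ A_i^c] ≥ 1 − 1/2 = 1/2 > 0, so some outcome avoids every A_i.

9·p = 1/2 ≈ 0.500; existence CERTIFIED by the union bound.


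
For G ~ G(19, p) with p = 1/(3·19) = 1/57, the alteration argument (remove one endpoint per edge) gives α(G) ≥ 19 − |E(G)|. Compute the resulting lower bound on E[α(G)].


E[|E(G)|] = C(19, 2)·p = 171 · (1/57) = 3.
E[α(G)] ≥ n − E[|E(G)|] = 19 − 3 = 16.
Numerically: ≈ 16.0000.
(This is only a lower bound; the true E[α(G)] may be larger.)

E[α(G)] ≥ 16 ≈ 16.0000.


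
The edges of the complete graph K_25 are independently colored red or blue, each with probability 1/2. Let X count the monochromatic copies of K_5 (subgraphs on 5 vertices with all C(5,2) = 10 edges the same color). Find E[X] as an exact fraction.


Let X = Σ_S X_S over the C(25, 5) = 53130 subsets S of size 5, where X_S = 1 if the K_5 on S is monochromatic.
For a fixed S, the K_5 on S has C(5, 2) = 10 edges. P[all 10 edges red] = (1/2)^10, and likewise for blue, so P[monochromatic] = 2·(1/2)^10 = 2^{1 − 10} = 1/512.
By linearity of expectation: E[X] = C(25, 5) · 2^{1 − 10} = 53130 · 1/512 = 26565/256.
Numerically: E[X] ≈ 103.770.

E[X] = C(25,5)·2^(1−C(5,2)) = 26565/256 ≈ 103.770.


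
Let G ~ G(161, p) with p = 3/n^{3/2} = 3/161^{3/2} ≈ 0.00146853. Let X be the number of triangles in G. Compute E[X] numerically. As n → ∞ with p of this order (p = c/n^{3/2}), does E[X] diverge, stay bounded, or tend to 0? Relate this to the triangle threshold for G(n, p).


Number of potential triangles: C(161, 3) = 682640.
Each occurs with probability p³ ≈ (0.00146853)³ ≈ 3.16699459e-09.
By linearity: E[X] = C(161, 3)·p³ ≈ 682640 · 3.16699459e-09 ≈ 0.002162.
Since α = 3/2 > 1, p = c/n^{3/2} = o(1/n) is below the triangle threshold p ~ 1/n. Asymptotically E[X] ~ (c³/6)·n^{3(1−α)} = (3³/6)·n^{-1.5} → 0, so by Markov's inequality G has no triangles w.h.p.

E[X] ≈ 0.002162; in regime p = Θ(1/n^{3/2}) E[X] tends to 0 (below the triangle threshold p ~ 1/n).


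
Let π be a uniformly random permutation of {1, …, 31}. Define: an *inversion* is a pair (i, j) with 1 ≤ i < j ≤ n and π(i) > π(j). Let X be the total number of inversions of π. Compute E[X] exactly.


Write X = Σ X_I over the C(31, 2) = 465 pairs i < j, with X_I the indicator of one inversion.
There are 465 indicators.
For each fixed pair i < j, the values π(i) and π(j) are two distinct elements of {1, …, 31} in uniformly random order; by symmetry P[π(i) > π(j)] = 1/2.
By linearity: E[X] = 465 · (1/2) = C(31, 2) · (1/2) = 465/2 = 465/2 ≈ 232.500000.

E[X] = 465/2 = 232.500000.


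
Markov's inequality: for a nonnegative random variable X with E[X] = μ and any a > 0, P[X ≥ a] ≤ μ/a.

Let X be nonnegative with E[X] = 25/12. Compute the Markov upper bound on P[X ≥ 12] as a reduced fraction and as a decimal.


μ = E[X] = 25/12, a = 12.
Markov: P[X ≥ 12] ≤ μ/a = (25/12)/12 = 25/144.
Numerically: ≈ 0.174.
(Since a = 12 > μ = 2.083, the bound 25/144 is < 1 and informative.)

P[X ≥ 12] ≤ 25/144 ≈ 0.174.


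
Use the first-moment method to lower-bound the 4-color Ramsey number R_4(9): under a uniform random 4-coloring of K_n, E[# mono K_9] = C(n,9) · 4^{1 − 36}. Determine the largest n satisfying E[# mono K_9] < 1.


We need C(n, 9) · 4^{1 − 36} < 1, i.e. C(n, 9) < 4^{36 − 1} = 1180591620717411303424.
Check values of n near the boundary:
  n = 913: C(913, 9) = 1167605542753639808390; 1167605542753639808390 < 1180591620717411303424? YES
  n = 914: C(914, 9) = 1179217089587653905932; 1179217089587653905932 < 1180591620717411303424? YES
  n = 915: C(915, 9) = 1190931166636537885130; 1190931166636537885130 < 1180591620717411303424? NO
  n = 916: C(916, 9) = 1202748565202942340440; 1202748565202942340440 < 1180591620717411303424? NO
  n = 917: C(917, 9) = 1214670081818390006810; 1214670081818390006810 < 1180591620717411303424? NO
The largest n with C(n, 9) < 1180591620717411303424 is n = 914 (where E[X] = 294804272396913476483/295147905179352825856 ≈ 0.998836). Hence R_4(9) > 914, i.e. R_4(9) ≥ 915.

Largest n = 914; hence R_4(9) > 914.


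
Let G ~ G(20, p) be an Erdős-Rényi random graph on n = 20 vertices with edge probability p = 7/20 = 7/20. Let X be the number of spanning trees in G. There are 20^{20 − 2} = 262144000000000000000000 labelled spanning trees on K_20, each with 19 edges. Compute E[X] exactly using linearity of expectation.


K_20 has 20^{20 − 2} = 262144000000000000000000 labelled spanning trees.
For each such spanning tree H, let X_H = 1 if all 19 edges of H are present in G. Then P[X_H = 1] = p^{19} = (7/20)^{19} = 11398895185373143/5242880000000000000000000.
By linearity of expectation: E[X] = Σ_H E[X_H] = 262144000000000000000000 · p^{19} = 262144000000000000000000 · 11398895185373143/5242880000000000000000000 = 11398895185373143/20.
Numerically: E[X] ≈ 5.7e+14.

E[X] = 262144000000000000000000 · (7/20)^{19} = 11398895185373143/20 ≈ 5.7e+14.


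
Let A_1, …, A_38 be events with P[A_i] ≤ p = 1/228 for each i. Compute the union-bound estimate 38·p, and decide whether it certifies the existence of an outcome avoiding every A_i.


Union bound: P[∪_{i=1}^{38} A_i] ≤ Σ_i P[A_i] ≤ 38·p = 38·(1/228) = 1/6.
Numerically: 1/6 ≈ 0.1667.
Is 1/6 < 1? YES.
Since P[∪ A_i] ≤ 1/6 < 1, the complement has P[∩ A_i^c] ≥ 1 − 1/6 = 5/6 > 0, so some outcome avoids every A_i.

38·p = 1/6 ≈ 0.1667; existence CERTIFIED by the union bound.


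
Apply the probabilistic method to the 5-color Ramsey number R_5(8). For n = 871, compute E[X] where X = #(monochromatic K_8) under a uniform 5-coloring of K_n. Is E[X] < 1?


E[X] = C(871, 8) · 5^{1 − 28} = 7954689371890086540 · 5^{−27} = 7954689371890086540/7450580596923828125.
As a reduced fraction: E[X] = 1590937874378017308/1490116119384765625 ≈ 1.068.
Is E[X] < 1? NO.
Since E[X] ≥ 1, the first-moment bound is inconclusive at n = 871; it does NOT by itself certify R_5(8) > 871.

E[X] = 1590937874378017308/1490116119384765625 ≈ 1.068; E[X] ≥ 1; first-moment method inconclusive here.


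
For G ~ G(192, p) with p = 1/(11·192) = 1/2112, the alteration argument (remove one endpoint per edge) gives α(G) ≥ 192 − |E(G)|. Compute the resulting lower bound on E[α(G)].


E[|E(G)|] = C(192, 2)·p = 18336 · (1/2112) = 191/22.
E[α(G)] ≥ n − E[|E(G)|] = 192 − 191/22 = 4033/22.
Numerically: ≈ 183.3182.
(This is only a lower bound; the true E[α(G)] may be larger.)

E[α(G)] ≥ 4033/22 ≈ 183.3182.


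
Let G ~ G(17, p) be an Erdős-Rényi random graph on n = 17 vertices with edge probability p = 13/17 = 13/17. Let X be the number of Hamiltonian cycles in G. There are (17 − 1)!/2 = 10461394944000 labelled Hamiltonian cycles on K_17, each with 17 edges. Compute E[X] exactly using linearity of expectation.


K_17 has (17 − 1)!/2 = 10461394944000 labelled Hamiltonian cycles.
For each such Hamiltonian cycle H, let X_H = 1 if all 17 edges of H are present in G. Then P[X_H = 1] = p^{17} = (13/17)^{17} = 8650415919381337933/827240261886336764177.
Summing the indicators: E[X] = Σ_H E[X_H] = 10461394944000 · p^{17} = 10461394944000 · 8650415919381337933/827240261886336764177 = 90495417362513040260241610752000/827240261886336764177.
Numerically: E[X] ≈ 1.09e+11.

E[X] = 10461394944000 · (13/17)^{17} = 90495417362513040260241610752000/827240261886336764177 ≈ 1.09e+11.


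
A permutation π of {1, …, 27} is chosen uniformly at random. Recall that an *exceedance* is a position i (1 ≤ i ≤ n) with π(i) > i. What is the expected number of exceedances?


Write X = Σ_{i=1}^{27} X_i, where X_i = 1_{π(i) > i}.
For each fixed i, π(i) is uniform over {1, …, 27} (marginal of a uniform permutation), so P[π(i) > i] = (n − i)/n. Summing: Σ_{i=1}^{27} (n − i)/n = (0 + 1 + … + 26)/27 = 27(27 − 1)/(2·27) = (27 − 1)/2.
Hence E[X] = Σ_{i=1}^{27} (27 − i)/27 = 13 ≈ 13.000.

E[X] = 13 = 13.000.


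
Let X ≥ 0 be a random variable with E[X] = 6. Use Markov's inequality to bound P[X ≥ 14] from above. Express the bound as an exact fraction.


μ = E[X] = 6, a = 14.
Markov: P[X ≥ 14] ≤ μ/a = (6)/14 = 3/7.
Numerically: ≈ 0.42857.
(Since a = 14 > μ = 6.00000, the bound 3/7 is < 1 and informative.)

P[X ≥ 14] ≤ 3/7 ≈ 0.42857.


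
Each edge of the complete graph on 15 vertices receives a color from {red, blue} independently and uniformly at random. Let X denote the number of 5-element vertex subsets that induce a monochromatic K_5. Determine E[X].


Let X = Σ_S X_S over the C(15, 5) = 3003 subsets S of size 5, where X_S = 1 if the K_5 on S is monochromatic.
For a fixed S, the K_5 on S has C(5, 2) = 10 edges. P[all 10 edges red] = (1/2)^10, and likewise for blue, so P[monochromatic] = 2·(1/2)^10 = 2^{1 − 10} = 1/512.
Summing: E[X] = C(15, 5) · 2^{1 − 10} = 3003 · 1/512 = 3003/512.
Numerically: E[X] ≈ 5.8652.

E[X] = C(15,5)·2^(1−C(5,2)) = 3003/512 ≈ 5.8652.


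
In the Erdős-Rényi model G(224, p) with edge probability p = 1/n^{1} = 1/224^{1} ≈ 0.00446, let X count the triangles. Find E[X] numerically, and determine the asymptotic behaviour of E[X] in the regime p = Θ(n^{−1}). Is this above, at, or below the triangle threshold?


Number of potential triangles: C(224, 3) = 1848224.
Each occurs with probability p³ ≈ (0.00446)³ ≈ 8.89725e-08.
By linearity: E[X] = C(224, 3)·p³ ≈ 1848224 · 8.89725e-08 ≈ 0.164.
Here α = 1, so p = 1/n is exactly at the triangle threshold p ~ 1/n. Asymptotically E[X] → c³/6 = 1³/6 = 1/6 ≈ 0.167, a bounded constant. In this regime the triangle count is asymptotically Poisson(c³/6).

E[X] ≈ 0.164; in regime p = Θ(1/n^{1}) E[X] stays bounded (at the triangle threshold p ~ 1/n).


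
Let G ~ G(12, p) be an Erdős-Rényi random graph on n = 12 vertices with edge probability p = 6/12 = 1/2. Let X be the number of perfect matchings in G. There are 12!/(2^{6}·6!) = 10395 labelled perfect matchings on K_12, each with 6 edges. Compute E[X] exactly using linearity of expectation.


K_12 has 12!/(2^{6}·6!) = 10395 labelled perfect matchings.
For each such perfect matching H, let X_H = 1 if all 6 edges of H are present in G. Then P[X_H = 1] = p^{6} = (1/2)^{6} = 1/64.
Summing the indicators: E[X] = Σ_H E[X_H] = 10395 · p^{6} = 10395 · 1/64 = 10395/64.
Numerically: E[X] ≈ 162.4.

E[X] = 10395 · (1/2)^{6} = 10395/64 ≈ 162.4.


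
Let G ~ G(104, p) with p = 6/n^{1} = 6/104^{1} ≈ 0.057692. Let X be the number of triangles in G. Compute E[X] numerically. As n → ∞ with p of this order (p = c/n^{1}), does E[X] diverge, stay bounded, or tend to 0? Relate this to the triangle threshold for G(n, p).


Number of potential triangles: C(104, 3) = 182104.
Each occurs with probability p³ ≈ (0.057692)³ ≈ 1.9202321e-04.
By linearity: E[X] = C(104, 3)·p³ ≈ 182104 · 1.9202321e-04 ≈ 34.96820.
Here α = 1, so p = 6/n is exactly at the triangle threshold p ~ 1/n. Asymptotically E[X] → c³/6 = 6³/6 = 36 ≈ 36.00000, a bounded constant. In this regime the triangle count is asymptotically Poisson(c³/6).

E[X] ≈ 34.96820; in regime p = Θ(1/n^{1}) E[X] stays bounded (at the triangle threshold p ~ 1/n).


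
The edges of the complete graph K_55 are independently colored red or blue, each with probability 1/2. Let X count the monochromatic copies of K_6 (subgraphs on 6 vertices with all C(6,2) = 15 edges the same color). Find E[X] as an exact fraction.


Let X = Σ_S X_S over the C(55, 6) = 28989675 subsets S of size 6, where X_S = 1 if the K_6 on S is monochromatic.
For a fixed S, the K_6 on S has C(6, 2) = 15 edges. P[all 15 edges red] = (1/2)^15, and likewise for blue, so P[monochromatic] = 2·(1/2)^15 = 2^{1 − 15} = 1/16384.
By linearity of expectation: E[X] = C(55, 6) · 2^{1 − 15} = 28989675 · 1/16384 = 28989675/16384.
Numerically: E[X] ≈ 1769.389.

E[X] = C(55,6)·2^(1−C(6,2)) = 28989675/16384 ≈ 1769.389.


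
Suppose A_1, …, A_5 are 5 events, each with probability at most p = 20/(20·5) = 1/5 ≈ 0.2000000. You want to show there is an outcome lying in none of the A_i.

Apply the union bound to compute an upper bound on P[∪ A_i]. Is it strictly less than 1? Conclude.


Union bound: P[∪_{i=1}^{5} A_i] ≤ Σ_i P[A_i] ≤ 5·p = 5·(1/5) = 1.
Numerically: 1 ≈ 1.0000000.
Is 1 < 1? NO.
Since the bound 1 is ≥ 1, the union bound is uninformative here; it does NOT by itself certify existence.

5·p = 1 ≈ 1.0000000; existence NOT certified by the union bound.


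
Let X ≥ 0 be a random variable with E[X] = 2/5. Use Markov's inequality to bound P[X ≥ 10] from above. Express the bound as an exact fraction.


μ = E[X] = 2/5, a = 10.
Markov: P[X ≥ 10] ≤ μ/a = (2/5)/10 = 1/25.
Numerically: ≈ 0.040.
(Since a = 10 > μ = 0.400, the bound 1/25 is < 1 and informative.)

P[X ≥ 10] ≤ 1/25 ≈ 0.040.


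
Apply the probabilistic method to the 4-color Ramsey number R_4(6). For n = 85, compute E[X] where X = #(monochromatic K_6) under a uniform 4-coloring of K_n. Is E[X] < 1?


E[X] = C(85, 6) · 4^{1 − 15} = 437353560 · 4^{−14} = 437353560/268435456.
As a reduced fraction: E[X] = 54669195/33554432 ≈ 1.6292690.
Is E[X] < 1? NO.
Since E[X] ≥ 1, the first-moment bound is inconclusive at n = 85; it does NOT by itself certify R_4(6) > 85.

E[X] = 54669195/33554432 ≈ 1.6292690; E[X] ≥ 1; first-moment method inconclusive here.


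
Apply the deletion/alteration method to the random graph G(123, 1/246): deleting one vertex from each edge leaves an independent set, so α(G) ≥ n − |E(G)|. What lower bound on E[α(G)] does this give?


E[|E(G)|] = C(123, 2)·p = 7503 · (1/246) = 61/2.
E[α(G)] ≥ n − E[|E(G)|] = 123 − 61/2 = 185/2.
Numerically: ≈ 92.500000.
(This is only a lower bound; the true E[α(G)] may be larger.)

E[α(G)] ≥ 185/2 ≈ 92.500000.


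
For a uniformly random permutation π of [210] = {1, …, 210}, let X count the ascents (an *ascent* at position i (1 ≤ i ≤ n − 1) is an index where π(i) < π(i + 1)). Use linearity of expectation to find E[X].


Write X = Σ X_I over i = 1, …, 209, with X_I the indicator of one ascent.
There are 209 indicators.
For each fixed i, the pair (π(i), π(i+1)) is a uniformly random ordered pair of distinct values from {1, …, 210}; by symmetry P[π(i) < π(i+1)] = 1/2.
By linearity: E[X] = 209 · (1/2) = (210 − 1) · (1/2) = 209/2 ≈ 104.500.

E[X] = 209/2 = 104.500.


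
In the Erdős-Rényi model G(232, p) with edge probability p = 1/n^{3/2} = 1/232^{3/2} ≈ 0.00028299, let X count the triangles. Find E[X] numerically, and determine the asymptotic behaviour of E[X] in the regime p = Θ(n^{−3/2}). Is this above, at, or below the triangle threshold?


Number of potential triangles: C(232, 3) = 2054360.
Each occurs with probability p³ ≈ (0.00028299)³ ≈ 2.2662304e-11.
By linearity: E[X] = C(232, 3)·p³ ≈ 2054360 · 2.2662304e-11 ≈ 0.00005.
Since α = 3/2 > 1, p = c/n^{3/2} = o(1/n) is below the triangle threshold p ~ 1/n. Asymptotically E[X] ~ (c³/6)·n^{3(1−α)} = (1³/6)·n^{-1.5} → 0, so by Markov's inequality G has no triangles w.h.p.

E[X] ≈ 0.00005; in regime p = Θ(1/n^{3/2}) E[X] tends to 0 (below the triangle threshold p ~ 1/n).


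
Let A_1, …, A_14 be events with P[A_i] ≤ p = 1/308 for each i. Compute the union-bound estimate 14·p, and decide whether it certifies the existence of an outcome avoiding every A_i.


Union bound: P[∪_{i=1}^{14} A_i] ≤ Σ_i P[A_i] ≤ 14·p = 14·(1/308) = 1/22.
Numerically: 1/22 ≈ 0.0454545.
Is 1/22 < 1? YES.
Since P[∪ A_i] ≤ 1/22 < 1, the complement has P[∩ A_i^c] ≥ 1 − 1/22 = 21/22 > 0, so some outcome avoids every A_i.

14·p = 1/22 ≈ 0.0454545; existence CERTIFIED by the union bound.


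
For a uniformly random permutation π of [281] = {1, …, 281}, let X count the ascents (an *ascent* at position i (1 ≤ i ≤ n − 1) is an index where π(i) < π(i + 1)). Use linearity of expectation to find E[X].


Write X = Σ X_I over i = 1, …, 280, with X_I the indicator of one ascent.
There are 280 indicators.
For each fixed i, the pair (π(i), π(i+1)) is a uniformly random ordered pair of distinct values from {1, …, 281}; by symmetry P[π(i) < π(i+1)] = 1/2.
By linearity: E[X] = 280 · (1/2) = (281 − 1) · (1/2) = 140 ≈ 140.0000.

E[X] = 140 = 140.0000.


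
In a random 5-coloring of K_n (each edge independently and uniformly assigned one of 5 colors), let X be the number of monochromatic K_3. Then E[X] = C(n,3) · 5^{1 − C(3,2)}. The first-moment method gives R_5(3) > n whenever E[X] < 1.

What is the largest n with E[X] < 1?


We need C(n, 3) · 5^{1 − 3} < 1, i.e. C(n, 3) < 5^{3 − 1} = 25.
Check values of n near the boundary:
  n = 3: C(3, 3) = 1; 1 < 25? YES
  n = 4: C(4, 3) = 4; 4 < 25? YES
  n = 5: C(5, 3) = 10; 10 < 25? YES
  n = 6: C(6, 3) = 20; 20 < 25? YES
  n = 7: C(7, 3) = 35; 35 < 25? NO
  n = 8: C(8, 3) = 56; 56 < 25? NO
  n = 9: C(9, 3) = 84; 84 < 25? NO
The largest n with C(n, 3) < 25 is n = 6 (where E[X] = 4/5 ≈ 0.800000). Hence R_5(3) > 6, i.e. R_5(3) ≥ 7.

Largest n = 6; hence R_5(3) > 6.


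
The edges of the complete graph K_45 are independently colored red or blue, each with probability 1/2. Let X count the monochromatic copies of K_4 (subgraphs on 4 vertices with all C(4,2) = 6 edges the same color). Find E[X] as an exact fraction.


Let X = Σ_S X_S over the C(45, 4) = 148995 subsets S of size 4, where X_S = 1 if the K_4 on S is monochromatic.
For a fixed S, the K_4 on S has C(4, 2) = 6 edges. P[all 6 edges red] = (1/2)^6, and likewise for blue, so P[monochromatic] = 2·(1/2)^6 = 2^{1 − 6} = 1/32.
By linearity of expectation: E[X] = C(45, 4) · 2^{1 − 6} = 148995 · 1/32 = 148995/32.
Numerically: E[X] ≈ 4656.094.

E[X] = C(45,4)·2^(1−C(4,2)) = 148995/32 ≈ 4656.094.
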